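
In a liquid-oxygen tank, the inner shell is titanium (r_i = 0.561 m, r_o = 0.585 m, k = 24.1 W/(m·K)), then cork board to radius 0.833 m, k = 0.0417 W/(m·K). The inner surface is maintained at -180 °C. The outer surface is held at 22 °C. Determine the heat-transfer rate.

Q = 208 W

Treat each layer as a resistance in series:
  R_titanium = (1/0.561 − 1/0.585)/(4πk) = 0.07313/(4π·24.1) = 2.415×10^-4 K/W
  R_cork board = (1/0.585 − 1/0.833)/(4πk) = 0.5089/(4π·0.0417) = 0.9712 K/W
ΣR = 2.415×10^-4 + 0.9712 = 0.9714 K/W
Q = ΔT/ΣR = (-180 °C − 22 °C)/0.9714 = -208 W
(Negative Q ⇒ heat flows inward; heat gain = 208 W.)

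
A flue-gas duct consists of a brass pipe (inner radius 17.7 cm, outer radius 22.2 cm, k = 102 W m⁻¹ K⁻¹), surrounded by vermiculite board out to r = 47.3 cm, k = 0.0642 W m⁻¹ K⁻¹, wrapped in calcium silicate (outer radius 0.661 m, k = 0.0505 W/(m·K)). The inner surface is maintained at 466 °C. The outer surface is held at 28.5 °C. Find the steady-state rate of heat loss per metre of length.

Resistance network (inner→outer):
  R'_brass = ln(0.222/0.177)/(2πk) = 0.2265/(2π·102) = 3.535×10^-4 m·K/W
  R'_vermiculite board = ln(0.473/0.222)/(2πk) = 0.7564/(2π·0.0642) = 1.875 m·K/W
  R'_calcium silicate = ln(0.661/0.473)/(2πk) = 0.3347/(2π·0.0505) = 1.055 m·K/W
ΣR = 3.535×10^-4 + 1.875 + 1.055 = 2.930 m·K/W
Q' = ΔT/ΣR = (466 °C − 28.5 °C)/2.930 = 149 W/m

Q' = 149 W/m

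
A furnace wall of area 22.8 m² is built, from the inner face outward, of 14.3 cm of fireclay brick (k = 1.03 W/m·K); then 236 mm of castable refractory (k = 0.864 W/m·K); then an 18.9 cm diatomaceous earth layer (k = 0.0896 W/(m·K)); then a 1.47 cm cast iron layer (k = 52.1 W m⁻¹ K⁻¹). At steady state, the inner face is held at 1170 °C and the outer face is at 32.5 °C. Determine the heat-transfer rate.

Q = 10300 W

Treat each layer as a resistance in series:
  R_fireclay brick = L/(kA) = 0.143/(1.03·22.8) = 0.006089 K/W
  R_castable refractory = L/(kA) = 0.236/(0.864·22.8) = 0.01198 K/W
  R_diatomaceous earth = L/(kA) = 0.189/(0.0896·22.8) = 0.09252 K/W
  R_cast iron = L/(kA) = 0.0147/(52.1·22.8) = 1.237×10^-5 K/W
ΣR = 0.006089 + 0.01198 + 0.09252 + 1.237×10^-5 = 0.1106 K/W
Q = ΔT/ΣR = (1170 °C − 32.5 °C)/0.1106 = 10300 W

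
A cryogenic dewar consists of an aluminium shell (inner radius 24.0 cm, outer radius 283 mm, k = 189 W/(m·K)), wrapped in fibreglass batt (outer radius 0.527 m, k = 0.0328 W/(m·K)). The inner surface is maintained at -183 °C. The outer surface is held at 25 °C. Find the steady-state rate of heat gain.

Q = 52.4 W

Resistance network (inner→outer):
  R_aluminium = (1/0.240 − 1/0.283)/(4πk) = 0.6331/(4π·189) = 2.666×10^-4 K/W
  R_fibreglass batt = (1/0.283 − 1/0.527)/(4πk) = 1.636/(4π·0.0328) = 3.969 K/W
ΣR = 2.666×10^-4 + 3.969 = 3.969 K/W
Q = ΔT/ΣR = (-183 °C − 25 °C)/3.969 = -52.4 W
(Negative Q ⇒ heat flows inward; heat gain = 52.4 W.)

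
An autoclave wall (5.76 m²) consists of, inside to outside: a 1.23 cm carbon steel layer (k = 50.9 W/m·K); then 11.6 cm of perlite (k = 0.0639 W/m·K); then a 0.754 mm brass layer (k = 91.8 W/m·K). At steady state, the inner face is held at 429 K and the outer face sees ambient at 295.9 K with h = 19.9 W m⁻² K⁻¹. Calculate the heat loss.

Resistance network (inner→outer):
  R_carbon steel = L/(kA) = 0.0123/(50.9·5.76) = 4.195×10^-5 K/W
  R_perlite = L/(kA) = 0.116/(0.0639·5.76) = 0.3152 K/W
  R_brass = L/(kA) = 7.54×10^-4/(91.8·5.76) = 1.426×10^-6 K/W
  R_conv,out = 1/(hA) = 1/(19.9·5.76) = 0.008724 K/W
ΣR = 4.195×10^-5 + 0.3152 + 1.426×10^-6 + 0.008724 = 0.3240 K/W
Q = ΔT/ΣR = (429 K − 295.9 K)/0.3240 = 411 W

Q = 411 W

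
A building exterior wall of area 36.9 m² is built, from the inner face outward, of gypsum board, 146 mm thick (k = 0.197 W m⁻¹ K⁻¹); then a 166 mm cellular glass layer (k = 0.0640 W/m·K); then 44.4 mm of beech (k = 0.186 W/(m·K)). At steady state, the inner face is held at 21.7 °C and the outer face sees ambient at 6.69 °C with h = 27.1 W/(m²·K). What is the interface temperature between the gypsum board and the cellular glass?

Series thermal resistances, inner to outer:
  R_gypsum board = L/(kA) = 0.146/(0.197·36.9) = 0.02008 K/W
  R_cellular glass = L/(kA) = 0.166/(0.0640·36.9) = 0.07029 K/W
  R_beech = L/(kA) = 0.0444/(0.186·36.9) = 0.006469 K/W
  R_conv,out = 1/(hA) = 1/(27.1·36.9) = 0.001000 K/W
ΣR = 0.02008 + 0.07029 + 0.006469 + 0.001000 = 0.09784 K/W
Q = ΔT/ΣR = (21.7 °C − 6.69 °C)/0.09784 = 153.4 W
From the inner boundary to the gypsum board/cellular glass interface, ΣR_partial = 0.02008 K/W.
T_interface = T_in − Q·ΣR_partial = 21.7 °C − (153.4)(0.02008) = 18.6 °C

T = 18.6 °C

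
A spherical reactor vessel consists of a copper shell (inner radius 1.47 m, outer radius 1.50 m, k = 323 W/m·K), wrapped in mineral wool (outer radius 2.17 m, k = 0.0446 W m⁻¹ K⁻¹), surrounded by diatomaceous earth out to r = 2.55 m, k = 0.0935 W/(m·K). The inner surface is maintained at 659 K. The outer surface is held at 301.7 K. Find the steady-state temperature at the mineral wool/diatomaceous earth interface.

Resistance network (inner→outer):
  R_copper = (1/1.47 − 1/1.50)/(4πk) = 0.01361/(4π·323) = 3.352×10^-6 K/W
  R_mineral wool = (1/1.50 − 1/2.17)/(4πk) = 0.2058/(4π·0.0446) = 0.3673 K/W
  R_diatomaceous earth = (1/2.17 − 1/2.55)/(4πk) = 0.06867/(4π·0.0935) = 0.05845 K/W
ΣR = 3.352×10^-6 + 0.3673 + 0.05845 = 0.4258 K/W
Q = ΔT/ΣR = (659 K − 301.7 K)/0.4258 = 839.1 W
From the inner boundary to the mineral wool/diatomaceous earth interface, ΣR_partial = 0.3673 K/W.
T_interface = T_in − Q·ΣR_partial = 659 K − (839.1)(0.3673) = 350.8 K

T = 350.8 K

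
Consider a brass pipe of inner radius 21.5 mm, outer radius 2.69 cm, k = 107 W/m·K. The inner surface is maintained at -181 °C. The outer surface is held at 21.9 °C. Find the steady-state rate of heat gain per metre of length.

Q' = 2πk·ΔT/ln(r₂/r₁) = 2π × 107 × 202.9 / ln(0.0269/0.0215) = 6.09×10^5 W/m

Q' = 609 kW/m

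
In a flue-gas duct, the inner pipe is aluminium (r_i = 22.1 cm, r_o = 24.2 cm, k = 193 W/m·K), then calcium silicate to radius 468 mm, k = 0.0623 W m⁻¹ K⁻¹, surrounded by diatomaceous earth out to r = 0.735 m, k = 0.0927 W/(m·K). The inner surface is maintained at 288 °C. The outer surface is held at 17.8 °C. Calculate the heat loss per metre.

Q' = 110 W/m

Treat each layer as a resistance in series:
  R'_aluminium = ln(0.242/0.221)/(2πk) = 0.09078/(2π·193) = 7.486×10^-5 m·K/W
  R'_calcium silicate = ln(0.468/0.242)/(2πk) = 0.6595/(2π·0.0623) = 1.685 m·K/W
  R'_diatomaceous earth = ln(0.735/0.468)/(2πk) = 0.4514/(2π·0.0927) = 0.7750 m·K/W
ΣR = 7.486×10^-5 + 1.685 + 0.7750 = 2.460 m·K/W
Q' = ΔT/ΣR = (288 °C − 17.8 °C)/2.460 = 110 W/m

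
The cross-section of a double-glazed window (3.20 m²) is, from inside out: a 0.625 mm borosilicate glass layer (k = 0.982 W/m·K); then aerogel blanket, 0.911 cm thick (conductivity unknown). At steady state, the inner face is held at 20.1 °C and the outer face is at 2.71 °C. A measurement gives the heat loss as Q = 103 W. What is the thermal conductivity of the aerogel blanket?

k = 0.0169 W/m·K

ΣR = ΔT/Q = |20.1 − 2.71|/103 = 0.1688 K/W
Known resistances:
  R_borosilicate glass = L/(kA) = 6.25×10^-4/(0.982·3.20) = 1.989×10^-4 K/W
R_aerogel blanket = ΣR − ΣR_known = 0.1688 − 1.989×10^-4 = 0.1686 K/W
L/(kA) = 0.1686 ⇒ k = 0.00911/(0.1686·3.20) = 0.0169 W/m·K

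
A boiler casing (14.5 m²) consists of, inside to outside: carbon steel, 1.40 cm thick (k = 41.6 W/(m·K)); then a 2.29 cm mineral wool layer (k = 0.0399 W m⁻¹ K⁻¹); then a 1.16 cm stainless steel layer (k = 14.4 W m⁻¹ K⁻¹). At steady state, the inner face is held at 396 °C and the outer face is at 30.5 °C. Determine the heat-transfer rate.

Q = 9.22 kW

Series thermal resistances, inner to outer:
  R_carbon steel = L/(kA) = 0.0140/(41.6·14.5) = 2.321×10^-5 K/W
  R_mineral wool = L/(kA) = 0.0229/(0.0399·14.5) = 0.03958 K/W
  R_stainless steel = L/(kA) = 0.0116/(14.4·14.5) = 5.556×10^-5 K/W
ΣR = 2.321×10^-5 + 0.03958 + 5.556×10^-5 = 0.03966 K/W
Q = ΔT/ΣR = (396 °C − 30.5 °C)/0.03966 = 9220 W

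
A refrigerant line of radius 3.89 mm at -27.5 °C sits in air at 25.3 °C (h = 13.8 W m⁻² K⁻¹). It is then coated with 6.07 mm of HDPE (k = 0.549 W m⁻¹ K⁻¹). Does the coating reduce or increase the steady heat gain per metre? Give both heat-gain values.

Critical radius for a cylinder: r_cr = k/h = 0.0398 m = 3.98 cm.
Outer radius after coating: r₂ = 0.00389 + 0.00607 = 0.00996 m.
Since r₁ < r_cr and r₂ ≤ r_cr, the coating moves toward the maximum at r_cr — heat gain rises.
Bare: R = 1/(2πr₁h) = 2.965 m·K/W; Q = 52.8/2.965 = 17.8 W/m.
Coated: R = R_cond + R_conv = 1.430 m·K/W; Q = 52.8/1.430 = 36.9 W/m.

increases: 17.8 → 36.9 W/m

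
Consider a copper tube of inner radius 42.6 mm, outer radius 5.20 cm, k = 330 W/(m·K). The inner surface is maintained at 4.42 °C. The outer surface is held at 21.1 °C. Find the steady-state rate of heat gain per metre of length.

Q' = 2πk·ΔT/ln(r₂/r₁) = 2π × 330 × 16.68 / ln(0.0520/0.0426) = 1.73×10^5 W/m

Q' = 173 kW/m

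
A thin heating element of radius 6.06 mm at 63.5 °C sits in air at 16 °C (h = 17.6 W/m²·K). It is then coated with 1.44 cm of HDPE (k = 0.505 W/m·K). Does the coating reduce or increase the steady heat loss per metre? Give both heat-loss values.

increases: 31.8 → 57.5 W/m

Critical radius for a cylinder: r_cr = k/h = 0.0287 m = 2.87 cm.
Outer radius after coating: r₂ = 0.00606 + 0.0144 = 0.02046 m.
Since r₁ < r_cr and r₂ ≤ r_cr, the coating moves toward the maximum at r_cr — heat loss rises.
Bare: R = 1/(2πr₁h) = 1.492 m·K/W; Q = 47.5/1.492 = 31.8 W/m.
Coated: R = R_cond + R_conv = 0.8255 m·K/W; Q = 47.5/0.8255 = 57.5 W/m.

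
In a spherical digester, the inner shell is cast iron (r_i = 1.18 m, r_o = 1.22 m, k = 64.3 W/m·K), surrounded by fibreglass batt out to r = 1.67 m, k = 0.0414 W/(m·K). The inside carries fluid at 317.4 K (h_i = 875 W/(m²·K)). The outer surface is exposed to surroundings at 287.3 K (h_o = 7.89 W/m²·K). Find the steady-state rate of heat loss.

Treat each layer as a resistance in series:
  R_conv,in = 1/(4πr²h) = 1/(4π·1.18²·875) = 6.532×10^-5 K/W
  R_cast iron = (1/1.18 − 1/1.22)/(4πk) = 0.02779/(4π·64.3) = 3.439×10^-5 K/W
  R_fibreglass batt = (1/1.22 − 1/1.67)/(4πk) = 0.2209/(4π·0.0414) = 0.4245 K/W
  R_conv,out = 1/(4πr²h) = 1/(4π·1.67²·7.89) = 0.003616 K/W
ΣR = 6.532×10^-5 + 3.439×10^-5 + 0.4245 + 0.003616 = 0.4282 K/W
Q = ΔT/ΣR = (317.4 K − 287.3 K)/0.4282 = 70.3 W

Q = 70.3 W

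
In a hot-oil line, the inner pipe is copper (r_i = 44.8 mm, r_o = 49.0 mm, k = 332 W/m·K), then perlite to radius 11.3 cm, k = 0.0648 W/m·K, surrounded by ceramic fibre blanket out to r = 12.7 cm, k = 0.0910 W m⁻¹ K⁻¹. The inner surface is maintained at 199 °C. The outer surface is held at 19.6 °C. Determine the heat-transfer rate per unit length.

Resistance network (inner→outer):
  R'_copper = ln(0.0490/0.0448)/(2πk) = 0.08961/(2π·332) = 4.296×10^-5 m·K/W
  R'_perlite = ln(0.113/0.0490)/(2πk) = 0.8356/(2π·0.0648) = 2.052 m·K/W
  R'_ceramic fibre blanket = ln(0.127/0.113)/(2πk) = 0.1168/(2π·0.0910) = 0.2043 m·K/W
ΣR = 4.296×10^-5 + 2.052 + 0.2043 = 2.256 m·K/W
Q' = ΔT/ΣR = (199 °C − 19.6 °C)/2.256 = 79.5 W/m

Q' = 79.5 W/m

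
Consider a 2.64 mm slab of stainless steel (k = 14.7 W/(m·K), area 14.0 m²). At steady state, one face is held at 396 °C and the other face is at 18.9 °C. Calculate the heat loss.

Q = 29400 kW

Q = kA·ΔT/L = 14.7 × 14.0 × |396 °C − 18.9 °C| / 0.00264 = 2.94×10^7 W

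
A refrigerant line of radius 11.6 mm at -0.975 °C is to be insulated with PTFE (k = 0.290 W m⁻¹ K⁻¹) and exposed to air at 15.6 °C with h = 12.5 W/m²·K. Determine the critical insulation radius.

For a cylinder, r_cr = k_ins/h = 0.290/12.5 = 0.0232 m = 2.32 cm

r_cr = 2.32 cm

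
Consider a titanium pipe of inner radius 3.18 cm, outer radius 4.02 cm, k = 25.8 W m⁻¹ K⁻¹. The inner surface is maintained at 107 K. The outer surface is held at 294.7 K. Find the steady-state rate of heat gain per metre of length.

Q' = 130 kW/m

Q' = 2πk·ΔT/ln(r₂/r₁) = 2π × 25.8 × 187.7 / ln(0.0402/0.0318) = 1.30×10^5 W/m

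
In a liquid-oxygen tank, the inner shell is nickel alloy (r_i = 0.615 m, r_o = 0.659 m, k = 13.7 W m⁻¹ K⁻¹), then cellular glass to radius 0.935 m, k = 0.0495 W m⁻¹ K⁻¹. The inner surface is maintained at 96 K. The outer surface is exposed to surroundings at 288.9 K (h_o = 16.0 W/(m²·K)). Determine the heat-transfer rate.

Series thermal resistances, inner to outer:
  R_nickel alloy = (1/0.615 − 1/0.659)/(4πk) = 0.1086/(4π·13.7) = 6.306×10^-4 K/W
  R_cellular glass = (1/0.659 − 1/0.935)/(4πk) = 0.4479/(4π·0.0495) = 0.7201 K/W
  R_conv,out = 1/(4πr²h) = 1/(4π·0.935²·16.0) = 0.005689 K/W
ΣR = 6.306×10^-4 + 0.7201 + 0.005689 = 0.7264 K/W
Q = ΔT/ΣR = (96 K − 288.9 K)/0.7264 = -266 W
(Negative Q ⇒ heat flows inward; heat gain = 266 W.)

Q = 266 W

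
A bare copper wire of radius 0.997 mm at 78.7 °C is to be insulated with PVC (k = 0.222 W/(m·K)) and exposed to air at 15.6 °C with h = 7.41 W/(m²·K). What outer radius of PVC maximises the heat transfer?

For a cylinder, r_cr = k_ins/h = 0.222/7.41 = 0.0300 m = 3.00 cm

r_cr = 3.00 cm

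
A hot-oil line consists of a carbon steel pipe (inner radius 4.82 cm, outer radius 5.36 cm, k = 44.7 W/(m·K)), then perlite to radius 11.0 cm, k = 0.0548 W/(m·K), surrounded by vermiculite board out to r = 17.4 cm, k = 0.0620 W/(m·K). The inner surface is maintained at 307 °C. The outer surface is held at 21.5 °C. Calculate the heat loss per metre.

Q' = 87.4 W/m

Treat each layer as a resistance in series:
  R'_carbon steel = ln(0.0536/0.0482)/(2πk) = 0.1062/(2π·44.7) = 3.781×10^-4 m·K/W
  R'_perlite = ln(0.110/0.0536)/(2πk) = 0.7189/(2π·0.0548) = 2.088 m·K/W
  R'_vermiculite board = ln(0.174/0.110)/(2πk) = 0.4586/(2π·0.0620) = 1.177 m·K/W
ΣR = 3.781×10^-4 + 2.088 + 1.177 = 3.265 m·K/W
Q' = ΔT/ΣR = (307 °C − 21.5 °C)/3.265 = 87.4 W/m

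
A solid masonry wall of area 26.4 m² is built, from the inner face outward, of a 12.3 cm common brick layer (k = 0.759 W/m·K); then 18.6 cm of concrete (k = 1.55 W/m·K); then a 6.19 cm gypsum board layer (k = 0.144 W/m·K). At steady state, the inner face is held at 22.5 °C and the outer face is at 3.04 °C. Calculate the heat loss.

Resistance network (inner→outer):
  R_common brick = L/(kA) = 0.123/(0.759·26.4) = 0.006138 K/W
  R_concrete = L/(kA) = 0.186/(1.55·26.4) = 0.004545 K/W
  R_gypsum board = L/(kA) = 0.0619/(0.144·26.4) = 0.01628 K/W
ΣR = 0.006138 + 0.004545 + 0.01628 = 0.02696 K/W
Q = ΔT/ΣR = (22.5 °C − 3.04 °C)/0.02696 = 722 W

Q = 722 W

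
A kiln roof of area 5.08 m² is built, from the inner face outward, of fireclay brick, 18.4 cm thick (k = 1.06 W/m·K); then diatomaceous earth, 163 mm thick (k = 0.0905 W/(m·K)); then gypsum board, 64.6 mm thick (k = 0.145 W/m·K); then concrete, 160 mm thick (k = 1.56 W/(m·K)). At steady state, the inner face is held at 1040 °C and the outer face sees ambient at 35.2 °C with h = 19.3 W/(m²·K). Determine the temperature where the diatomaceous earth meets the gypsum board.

Resistance network (inner→outer):
  R_fireclay brick = L/(kA) = 0.184/(1.06·5.08) = 0.03417 K/W
  R_diatomaceous earth = L/(kA) = 0.163/(0.0905·5.08) = 0.3545 K/W
  R_gypsum board = L/(kA) = 0.0646/(0.145·5.08) = 0.08770 K/W
  R_concrete = L/(kA) = 0.160/(1.56·5.08) = 0.02019 K/W
  R_conv,out = 1/(hA) = 1/(19.3·5.08) = 0.01020 K/W
ΣR = 0.03417 + 0.3545 + 0.08770 + 0.02019 + 0.01020 = 0.5068 K/W
Q = ΔT/ΣR = (1040 °C − 35.2 °C)/0.5068 = 1983 W
From the inner boundary to the diatomaceous earth/gypsum board interface, ΣR_partial = 0.3887 K/W.
T_interface = T_in − Q·ΣR_partial = 1040 °C − (1983)(0.3887) = 269 °C

T = 269 °C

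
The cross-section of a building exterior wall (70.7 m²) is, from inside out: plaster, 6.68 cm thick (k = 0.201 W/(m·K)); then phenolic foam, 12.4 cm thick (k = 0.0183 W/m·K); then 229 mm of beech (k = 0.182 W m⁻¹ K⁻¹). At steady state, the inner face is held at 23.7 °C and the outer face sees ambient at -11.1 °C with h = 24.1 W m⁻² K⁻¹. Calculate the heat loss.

Treat each layer as a resistance in series:
  R_plaster = L/(kA) = 0.0668/(0.201·70.7) = 0.004701 K/W
  R_phenolic foam = L/(kA) = 0.124/(0.0183·70.7) = 0.09584 K/W
  R_beech = L/(kA) = 0.229/(0.182·70.7) = 0.01780 K/W
  R_conv,out = 1/(hA) = 1/(24.1·70.7) = 5.869×10^-4 K/W
ΣR = 0.004701 + 0.09584 + 0.01780 + 5.869×10^-4 = 0.1189 K/W
Q = ΔT/ΣR = (23.7 °C − -11.1 °C)/0.1189 = 293 W

Q = 293 W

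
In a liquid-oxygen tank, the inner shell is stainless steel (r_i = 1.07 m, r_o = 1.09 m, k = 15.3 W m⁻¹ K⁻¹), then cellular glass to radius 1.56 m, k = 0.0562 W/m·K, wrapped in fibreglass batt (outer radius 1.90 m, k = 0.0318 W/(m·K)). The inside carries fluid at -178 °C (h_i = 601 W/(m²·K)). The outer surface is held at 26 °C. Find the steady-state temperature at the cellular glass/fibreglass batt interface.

Series thermal resistances, inner to outer:
  R_conv,in = 1/(4πr²h) = 1/(4π·1.07²·601) = 1.157×10^-4 K/W
  R_stainless steel = (1/1.07 − 1/1.09)/(4πk) = 0.01715/(4π·15.3) = 8.919×10^-5 K/W
  R_cellular glass = (1/1.09 − 1/1.56)/(4πk) = 0.2764/(4π·0.0562) = 0.3914 K/W
  R_fibreglass batt = (1/1.56 − 1/1.90)/(4πk) = 0.1147/(4π·0.0318) = 0.2871 K/W
ΣR = 1.157×10^-4 + 8.919×10^-5 + 0.3914 + 0.2871 = 0.6787 K/W
Q = ΔT/ΣR = (-178 °C − 26 °C)/0.6787 = -300.6 W
From the inner boundary to the cellular glass/fibreglass batt interface, ΣR_partial = 0.3916 K/W.
T_interface = T_in − Q·ΣR_partial = -178 °C − (-300.6)(0.3916) = -60.3 °C

T = -60.3 °C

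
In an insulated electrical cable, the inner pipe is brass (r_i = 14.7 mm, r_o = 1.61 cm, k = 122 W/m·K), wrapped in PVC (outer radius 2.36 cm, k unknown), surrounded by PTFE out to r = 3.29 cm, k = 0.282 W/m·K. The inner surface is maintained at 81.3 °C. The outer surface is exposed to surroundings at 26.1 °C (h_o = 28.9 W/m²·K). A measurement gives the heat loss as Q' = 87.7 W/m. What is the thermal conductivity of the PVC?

k = 0.222 W/m·K

ΣR = ΔT/Q' = |81.3 − 26.1|/87.7 = 0.6294 m·K/W
Known resistances:
  R'_brass = ln(0.0161/0.0147)/(2πk) = 0.09097/(2π·122) = 1.187×10^-4 m·K/W
  R'_PTFE = ln(0.0329/0.0236)/(2πk) = 0.3322/(2π·0.282) = 0.1875 m·K/W
  R'_conv,out = 1/(2πr h) = 1/(2π·0.0329·28.9) = 0.1674 m·K/W
R_PVC = ΣR − ΣR_known = 0.6294 − 0.3550 = 0.2744 m·K/W
ln(r₂/r₁)/(2πk) = 0.2744 ⇒ k = 0.3824/(2π·0.2744) = 0.222 W/m·K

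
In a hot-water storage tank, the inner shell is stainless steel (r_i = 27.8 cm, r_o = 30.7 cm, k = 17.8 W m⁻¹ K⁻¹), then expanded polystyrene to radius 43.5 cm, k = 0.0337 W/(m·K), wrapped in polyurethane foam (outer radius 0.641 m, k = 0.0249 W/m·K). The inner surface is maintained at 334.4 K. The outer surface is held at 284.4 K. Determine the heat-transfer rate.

Q = 10.8 W

Treat each layer as a resistance in series:
  R_stainless steel = (1/0.278 − 1/0.307)/(4πk) = 0.3398/(4π·17.8) = 0.001519 K/W
  R_expanded polystyrene = (1/0.307 − 1/0.435)/(4πk) = 0.9585/(4π·0.0337) = 2.263 K/W
  R_polyurethane foam = (1/0.435 − 1/0.641)/(4πk) = 0.7388/(4π·0.0249) = 2.361 K/W
ΣR = 0.001519 + 2.263 + 2.361 = 4.626 K/W
Q = ΔT/ΣR = (334.4 K − 284.4 K)/4.626 = 10.8 W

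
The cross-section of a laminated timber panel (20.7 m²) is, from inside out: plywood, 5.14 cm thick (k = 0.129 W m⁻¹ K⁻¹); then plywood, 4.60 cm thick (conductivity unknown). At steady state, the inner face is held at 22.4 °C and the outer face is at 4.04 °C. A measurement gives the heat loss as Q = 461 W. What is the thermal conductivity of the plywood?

k = 0.108 W/m·K

ΣR = ΔT/Q = |22.4 − 4.04|/461 = 0.03983 K/W
Known resistances:
  R_plywood = L/(kA) = 0.0514/(0.129·20.7) = 0.01925 K/W
R_plywood = ΣR − ΣR_known = 0.03983 − 0.01925 = 0.02058 K/W
L/(kA) = 0.02058 ⇒ k = 0.0460/(0.02058·20.7) = 0.108 W/m·K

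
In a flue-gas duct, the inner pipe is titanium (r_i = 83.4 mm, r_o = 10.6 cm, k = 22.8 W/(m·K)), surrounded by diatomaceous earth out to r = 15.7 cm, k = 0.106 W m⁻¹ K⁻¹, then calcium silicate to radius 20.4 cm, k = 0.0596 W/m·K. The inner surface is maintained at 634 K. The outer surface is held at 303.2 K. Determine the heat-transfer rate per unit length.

Series thermal resistances, inner to outer:
  R'_titanium = ln(0.106/0.0834)/(2πk) = 0.2398/(2π·22.8) = 0.001674 m·K/W
  R'_diatomaceous earth = ln(0.157/0.106)/(2πk) = 0.3928/(2π·0.106) = 0.5898 m·K/W
  R'_calcium silicate = ln(0.204/0.157)/(2πk) = 0.2619/(2π·0.0596) = 0.6993 m·K/W
ΣR = 0.001674 + 0.5898 + 0.6993 = 1.291 m·K/W
Q' = ΔT/ΣR = (634 K − 303.2 K)/1.291 = 256 W/m

Q' = 256 W/m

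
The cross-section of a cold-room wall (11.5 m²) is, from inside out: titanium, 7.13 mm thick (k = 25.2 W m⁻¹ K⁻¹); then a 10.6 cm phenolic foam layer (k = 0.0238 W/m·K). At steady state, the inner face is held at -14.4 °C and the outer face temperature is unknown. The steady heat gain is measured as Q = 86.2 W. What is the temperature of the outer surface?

Sum the resistances:
  R_titanium = L/(kA) = 0.00713/(25.2·11.5) = 2.460×10^-5 K/W
  R_phenolic foam = L/(kA) = 0.106/(0.0238·11.5) = 0.3873 K/W
ΣR = 0.3873 K/W
ΔT = Q·ΣR = 86.2 × 0.3873 = 33.39 K
Heat flows inward, so T_out = T_in + ΔT = -14.4 + 33.39 = 19.0 °C

T_out = 19.0 °C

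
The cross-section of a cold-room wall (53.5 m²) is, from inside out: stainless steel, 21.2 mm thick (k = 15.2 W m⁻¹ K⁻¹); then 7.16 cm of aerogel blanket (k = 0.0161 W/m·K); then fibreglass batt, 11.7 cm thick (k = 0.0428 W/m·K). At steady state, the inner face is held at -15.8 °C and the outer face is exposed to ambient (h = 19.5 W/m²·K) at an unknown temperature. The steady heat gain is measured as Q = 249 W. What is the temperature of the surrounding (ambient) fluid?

Series resistances:
  R_stainless steel = L/(kA) = 0.0212/(15.2·53.5) = 2.607×10^-5 K/W
  R_aerogel blanket = L/(kA) = 0.0716/(0.0161·53.5) = 0.08313 K/W
  R_fibreglass batt = L/(kA) = 0.117/(0.0428·53.5) = 0.05110 K/W
  R_conv,out = 1/(hA) = 1/(19.5·53.5) = 9.585×10^-4 K/W
ΣR = 0.1352 K/W
ΔT = Q·ΣR = 249 × 0.1352 = 33.66 K
Heat flows inward, so T_out = T_in + ΔT = -15.8 + 33.66 = 17.9 °C

T_out = 17.9 °C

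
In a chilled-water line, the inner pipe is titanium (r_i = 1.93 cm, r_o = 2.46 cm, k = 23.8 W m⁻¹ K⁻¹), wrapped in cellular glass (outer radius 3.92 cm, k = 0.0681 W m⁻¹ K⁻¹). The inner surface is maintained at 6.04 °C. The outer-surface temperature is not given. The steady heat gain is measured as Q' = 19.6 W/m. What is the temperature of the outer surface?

Series resistances:
  R'_titanium = ln(0.0246/0.0193)/(2πk) = 0.2426/(2π·23.8) = 0.001623 m·K/W
  R'_cellular glass = ln(0.0392/0.0246)/(2πk) = 0.4659/(2π·0.0681) = 1.089 m·K/W
ΣR = 1.091 m·K/W
ΔT = Q'·ΣR = 19.6 × 1.091 = 21.38 K
Heat flows inward, so T_out = T_in + ΔT = 6.04 + 21.38 = 27.4 °C

T_out = 27.4 °C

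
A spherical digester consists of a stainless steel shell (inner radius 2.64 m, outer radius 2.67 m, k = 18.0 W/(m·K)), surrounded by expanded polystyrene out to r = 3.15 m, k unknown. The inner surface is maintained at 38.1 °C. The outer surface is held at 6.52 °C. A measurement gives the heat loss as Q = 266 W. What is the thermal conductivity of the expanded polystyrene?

ΣR = ΔT/Q = |38.1 − 6.52|/266 = 0.1187 K/W
Known resistances:
  R_stainless steel = (1/2.64 − 1/2.67)/(4πk) = 0.004256/(4π·18.0) = 1.882×10^-5 K/W
R_expanded polystyrene = ΣR − ΣR_known = 0.1187 − 1.882×10^-5 = 0.1187 K/W
(1/r₁−1/r₂)/(4πk) = 0.1187 ⇒ k = 0.05707/(4π·0.1187) = 0.0383 W/m·K

k = 0.0383 W/m·K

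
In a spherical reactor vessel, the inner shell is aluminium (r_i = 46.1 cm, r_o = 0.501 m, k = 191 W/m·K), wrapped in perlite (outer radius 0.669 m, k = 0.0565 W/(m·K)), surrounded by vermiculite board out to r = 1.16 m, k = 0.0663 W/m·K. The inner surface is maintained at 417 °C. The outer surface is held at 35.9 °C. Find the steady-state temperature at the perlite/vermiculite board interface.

T = 233 °C

Treat each layer as a resistance in series:
  R_aluminium = (1/0.461 − 1/0.501)/(4πk) = 0.1732/(4π·191) = 7.216×10^-5 K/W
  R_perlite = (1/0.501 − 1/0.669)/(4πk) = 0.5012/(4π·0.0565) = 0.7060 K/W
  R_vermiculite board = (1/0.669 − 1/1.16)/(4πk) = 0.6327/(4π·0.0663) = 0.7594 K/W
ΣR = 7.216×10^-5 + 0.7060 + 0.7594 = 1.465 K/W
Q = ΔT/ΣR = (417 °C − 35.9 °C)/1.465 = 260.1 W
From the inner boundary to the perlite/vermiculite board interface, ΣR_partial = 0.7061 K/W.
T_interface = T_in − Q·ΣR_partial = 417 °C − (260.1)(0.7061) = 233 °C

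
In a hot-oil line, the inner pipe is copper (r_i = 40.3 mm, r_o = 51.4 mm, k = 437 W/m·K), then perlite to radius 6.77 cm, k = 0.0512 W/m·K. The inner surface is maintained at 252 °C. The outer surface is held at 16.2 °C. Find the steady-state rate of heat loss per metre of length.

Series thermal resistances, inner to outer:
  R'_copper = ln(0.0514/0.0403)/(2πk) = 0.2433/(2π·437) = 8.860×10^-5 m·K/W
  R'_perlite = ln(0.0677/0.0514)/(2πk) = 0.2754/(2π·0.0512) = 0.8562 m·K/W
ΣR = 8.860×10^-5 + 0.8562 = 0.8563 m·K/W
Q' = ΔT/ΣR = (252 °C − 16.2 °C)/0.8563 = 275 W/m

Q' = 275 W/m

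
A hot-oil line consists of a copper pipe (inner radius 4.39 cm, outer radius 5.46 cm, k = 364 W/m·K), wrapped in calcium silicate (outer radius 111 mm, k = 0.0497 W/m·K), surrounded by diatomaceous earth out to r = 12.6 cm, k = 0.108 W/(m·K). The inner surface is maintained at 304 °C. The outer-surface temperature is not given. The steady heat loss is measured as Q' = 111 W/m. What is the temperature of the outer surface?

T_out = 31.1 °C

Sum the resistances:
  R'_copper = ln(0.0546/0.0439)/(2πk) = 0.2181/(2π·364) = 9.537×10^-5 m·K/W
  R'_calcium silicate = ln(0.111/0.0546)/(2πk) = 0.7095/(2π·0.0497) = 2.272 m·K/W
  R'_diatomaceous earth = ln(0.126/0.111)/(2πk) = 0.1268/(2π·0.108) = 0.1868 m·K/W
ΣR = 2.459 m·K/W
ΔT = Q'·ΣR = 111 × 2.459 = 272.9 K
Heat flows outward, so T_out = T_in − ΔT = 304 − 272.9 = 31.1 °C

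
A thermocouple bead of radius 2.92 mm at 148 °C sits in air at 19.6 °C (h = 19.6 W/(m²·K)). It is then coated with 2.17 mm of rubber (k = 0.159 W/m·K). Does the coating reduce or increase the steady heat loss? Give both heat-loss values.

Critical radius for a sphere: r_cr = 2k/h = 0.0162 m = 1.62 cm.
Outer radius after coating: r₂ = 0.00292 + 0.00217 = 0.00509 m.
Since r₁ < r_cr and r₂ ≤ r_cr, the coating moves toward the maximum at r_cr — heat loss rises.
Bare: R = 1/(4πr₁²h) = 476.2 K/W; Q = 128.4/476.2 = 0.270 W.
Coated: R = R_cond + R_conv = 229.8 K/W; Q = 128.4/229.8 = 0.559 W.

increases: 0.270 → 0.559 W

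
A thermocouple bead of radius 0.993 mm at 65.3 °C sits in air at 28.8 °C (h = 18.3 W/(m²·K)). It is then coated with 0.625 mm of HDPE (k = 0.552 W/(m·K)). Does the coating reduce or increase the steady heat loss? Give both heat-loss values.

increases: 0.00828 → 0.0213 W

Critical radius for a sphere: r_cr = 2k/h = 0.0603 m = 6.03 cm.
Outer radius after coating: r₂ = 9.93×10^-4 + 6.25×10^-4 = 0.001618 m.
Since r₁ < r_cr and r₂ ≤ r_cr, the coating moves toward the maximum at r_cr — heat loss rises.
Bare: R = 1/(4πr₁²h) = 4410 K/W; Q = 36.5/4410 = 0.00828 W.
Coated: R = R_cond + R_conv = 1717 K/W; Q = 36.5/1717 = 0.0213 W.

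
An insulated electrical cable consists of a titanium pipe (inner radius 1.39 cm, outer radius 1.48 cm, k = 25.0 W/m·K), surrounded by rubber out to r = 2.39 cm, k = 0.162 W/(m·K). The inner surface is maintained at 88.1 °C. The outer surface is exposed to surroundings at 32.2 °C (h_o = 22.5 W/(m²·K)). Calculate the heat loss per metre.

Resistance network (inner→outer):
  R'_titanium = ln(0.0148/0.0139)/(2πk) = 0.06274/(2π·25.0) = 3.994×10^-4 m·K/W
  R'_rubber = ln(0.0239/0.0148)/(2πk) = 0.4793/(2π·0.162) = 0.4708 m·K/W
  R'_conv,out = 1/(2πr h) = 1/(2π·0.0239·22.5) = 0.2960 m·K/W
ΣR = 3.994×10^-4 + 0.4708 + 0.2960 = 0.7672 m·K/W
Q' = ΔT/ΣR = (88.1 °C − 32.2 °C)/0.7672 = 72.9 W/m

Q' = 72.9 W/m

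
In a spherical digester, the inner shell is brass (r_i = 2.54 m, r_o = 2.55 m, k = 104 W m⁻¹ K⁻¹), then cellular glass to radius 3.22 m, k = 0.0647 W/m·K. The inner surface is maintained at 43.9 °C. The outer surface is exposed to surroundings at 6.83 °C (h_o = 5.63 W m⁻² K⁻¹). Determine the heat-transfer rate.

Series thermal resistances, inner to outer:
  R_brass = (1/2.54 − 1/2.55)/(4πk) = 0.001544/(4π·104) = 1.181×10^-6 K/W
  R_cellular glass = (1/2.55 − 1/3.22)/(4πk) = 0.08160/(4π·0.0647) = 0.1004 K/W
  R_conv,out = 1/(4πr²h) = 1/(4π·3.22²·5.63) = 0.001363 K/W
ΣR = 1.181×10^-6 + 0.1004 + 0.001363 = 0.1018 K/W
Q = ΔT/ΣR = (43.9 °C − 6.83 °C)/0.1018 = 364 W

Q = 364 W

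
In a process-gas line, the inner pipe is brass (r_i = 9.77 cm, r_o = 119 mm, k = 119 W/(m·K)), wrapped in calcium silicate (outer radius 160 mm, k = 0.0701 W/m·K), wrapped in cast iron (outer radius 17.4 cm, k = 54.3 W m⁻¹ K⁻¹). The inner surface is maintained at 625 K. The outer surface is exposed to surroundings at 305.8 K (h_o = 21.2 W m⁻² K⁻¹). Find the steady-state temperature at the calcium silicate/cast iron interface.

T = 325.1 K

Resistance network (inner→outer):
  R'_brass = ln(0.119/0.0977)/(2πk) = 0.1972/(2π·119) = 2.638×10^-4 m·K/W
  R'_calcium silicate = ln(0.160/0.119)/(2πk) = 0.2961/(2π·0.0701) = 0.6722 m·K/W
  R'_cast iron = ln(0.174/0.160)/(2πk) = 0.08388/(2π·54.3) = 2.459×10^-4 m·K/W
  R'_conv,out = 1/(2πr h) = 1/(2π·0.174·21.2) = 0.04315 m·K/W
ΣR = 2.638×10^-4 + 0.6722 + 2.459×10^-4 + 0.04315 = 0.7159 m·K/W
Q' = ΔT/ΣR = (625 K − 305.8 K)/0.7159 = 445.9 W/m
From the inner boundary to the calcium silicate/cast iron interface, ΣR_partial = 0.6725 m·K/W.
T_interface = T_in − Q'·ΣR_partial = 625 K − (445.9)(0.6725) = 325.1 K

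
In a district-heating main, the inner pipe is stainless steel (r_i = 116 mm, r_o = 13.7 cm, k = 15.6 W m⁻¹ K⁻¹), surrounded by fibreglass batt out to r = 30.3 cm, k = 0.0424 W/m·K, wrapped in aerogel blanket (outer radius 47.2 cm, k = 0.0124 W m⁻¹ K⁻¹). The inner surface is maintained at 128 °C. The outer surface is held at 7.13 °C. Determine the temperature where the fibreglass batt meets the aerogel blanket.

Series thermal resistances, inner to outer:
  R'_stainless steel = ln(0.137/0.116)/(2πk) = 0.1664/(2π·15.6) = 0.001698 m·K/W
  R'_fibreglass batt = ln(0.303/0.137)/(2πk) = 0.7938/(2π·0.0424) = 2.979 m·K/W
  R'_aerogel blanket = ln(0.472/0.303)/(2πk) = 0.4432/(2π·0.0124) = 5.689 m·K/W
ΣR = 0.001698 + 2.979 + 5.689 = 8.670 m·K/W
Q' = ΔT/ΣR = (128 °C − 7.13 °C)/8.670 = 13.94 W/m
From the inner boundary to the fibreglass batt/aerogel blanket interface, ΣR_partial = 2.981 m·K/W.
T_interface = T_in − Q'·ΣR_partial = 128 °C − (13.94)(2.981) = 86.4 °C

T = 86.4 °C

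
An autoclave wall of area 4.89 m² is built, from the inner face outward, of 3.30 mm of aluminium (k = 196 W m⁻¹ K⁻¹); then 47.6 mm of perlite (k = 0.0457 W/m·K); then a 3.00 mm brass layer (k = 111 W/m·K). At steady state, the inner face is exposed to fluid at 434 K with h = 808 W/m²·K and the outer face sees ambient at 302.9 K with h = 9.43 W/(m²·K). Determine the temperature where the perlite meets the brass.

T = 315.0 K

Resistance network (inner→outer):
  R_conv,in = 1/(hA) = 1/(808·4.89) = 2.531×10^-4 K/W
  R_aluminium = L/(kA) = 0.00330/(196·4.89) = 3.443×10^-6 K/W
  R_perlite = L/(kA) = 0.0476/(0.0457·4.89) = 0.2130 K/W
  R_brass = L/(kA) = 0.00300/(111·4.89) = 5.527×10^-6 K/W
  R_conv,out = 1/(hA) = 1/(9.43·4.89) = 0.02169 K/W
ΣR = 2.531×10^-4 + 3.443×10^-6 + 0.2130 + 5.527×10^-6 + 0.02169 = 0.2350 K/W
Q = ΔT/ΣR = (434 K − 302.9 K)/0.2350 = 557.9 W
From the inner boundary to the perlite/brass interface, ΣR_partial = 0.2133 K/W.
T_interface = T_in − Q·ΣR_partial = 434 K − (557.9)(0.2133) = 315.0 K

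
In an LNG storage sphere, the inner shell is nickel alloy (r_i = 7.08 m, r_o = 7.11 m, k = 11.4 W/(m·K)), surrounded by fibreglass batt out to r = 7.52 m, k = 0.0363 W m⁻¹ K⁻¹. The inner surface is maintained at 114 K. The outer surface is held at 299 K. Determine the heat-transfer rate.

Resistance network (inner→outer):
  R_nickel alloy = (1/7.08 − 1/7.11)/(4πk) = 5.960×10^-4/(4π·11.4) = 4.160×10^-6 K/W
  R_fibreglass batt = (1/7.11 − 1/7.52)/(4πk) = 0.007668/(4π·0.0363) = 0.01681 K/W
ΣR = 4.160×10^-6 + 0.01681 = 0.01681 K/W
Q = ΔT/ΣR = (114 K − 299 K)/0.01681 = -11000 W
(Negative Q ⇒ heat flows inward; heat gain = 11000 W.)

Q = 11.0 kW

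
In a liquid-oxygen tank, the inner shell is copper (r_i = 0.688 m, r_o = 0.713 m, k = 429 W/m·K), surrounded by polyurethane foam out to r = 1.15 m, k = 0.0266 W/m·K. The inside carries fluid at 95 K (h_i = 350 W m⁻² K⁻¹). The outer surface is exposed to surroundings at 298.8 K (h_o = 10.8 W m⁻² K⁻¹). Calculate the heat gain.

Treat each layer as a resistance in series:
  R_conv,in = 1/(4πr²h) = 1/(4π·0.688²·350) = 4.803×10^-4 K/W
  R_copper = (1/0.688 − 1/0.713)/(4πk) = 0.05096/(4π·429) = 9.454×10^-6 K/W
  R_polyurethane foam = (1/0.713 − 1/1.15)/(4πk) = 0.5330/(4π·0.0266) = 1.594 K/W
  R_conv,out = 1/(4πr²h) = 1/(4π·1.15²·10.8) = 0.005571 K/W
ΣR = 4.803×10^-4 + 9.454×10^-6 + 1.594 + 0.005571 = 1.600 K/W
Q = ΔT/ΣR = (95 K − 298.8 K)/1.600 = -127 W
(Negative Q ⇒ heat flows inward; heat gain = 127 W.)

Q = 127 W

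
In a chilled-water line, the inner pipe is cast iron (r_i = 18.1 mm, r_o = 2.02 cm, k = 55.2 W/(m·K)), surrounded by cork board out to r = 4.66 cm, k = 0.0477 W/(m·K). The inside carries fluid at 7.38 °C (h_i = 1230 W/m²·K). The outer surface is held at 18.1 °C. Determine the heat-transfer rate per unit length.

Q' = 3.83 W/m

Series thermal resistances, inner to outer:
  R'_conv,in = 1/(2πr h) = 1/(2π·0.0181·1230) = 0.007149 m·K/W
  R'_cast iron = ln(0.0202/0.0181)/(2πk) = 0.1098/(2π·55.2) = 3.165×10^-4 m·K/W
  R'_cork board = ln(0.0466/0.0202)/(2πk) = 0.8359/(2π·0.0477) = 2.789 m·K/W
ΣR = 0.007149 + 3.165×10^-4 + 2.789 = 2.796 m·K/W
Q' = ΔT/ΣR = (7.38 °C − 18.1 °C)/2.796 = -3.83 W/m
(Negative Q' ⇒ heat flows inward; heat gain = 3.83 W/m.)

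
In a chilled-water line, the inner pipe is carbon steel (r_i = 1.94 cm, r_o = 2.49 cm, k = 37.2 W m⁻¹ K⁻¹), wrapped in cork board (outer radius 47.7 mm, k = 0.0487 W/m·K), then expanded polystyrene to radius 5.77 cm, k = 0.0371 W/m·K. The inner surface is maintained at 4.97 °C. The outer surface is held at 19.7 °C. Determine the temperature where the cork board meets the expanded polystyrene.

T = 15.6 °C

Resistance network (inner→outer):
  R'_carbon steel = ln(0.0249/0.0194)/(2πk) = 0.2496/(2π·37.2) = 0.001068 m·K/W
  R'_cork board = ln(0.0477/0.0249)/(2πk) = 0.6501/(2π·0.0487) = 2.124 m·K/W
  R'_expanded polystyrene = ln(0.0577/0.0477)/(2πk) = 0.1903/(2π·0.0371) = 0.8165 m·K/W
ΣR = 0.001068 + 2.124 + 0.8165 = 2.942 m·K/W
Q' = ΔT/ΣR = (4.97 °C − 19.7 °C)/2.942 = -5.007 W/m
From the inner boundary to the cork board/expanded polystyrene interface, ΣR_partial = 2.125 m·K/W.
T_interface = T_in − Q'·ΣR_partial = 4.97 °C − (-5.007)(2.125) = 15.6 °C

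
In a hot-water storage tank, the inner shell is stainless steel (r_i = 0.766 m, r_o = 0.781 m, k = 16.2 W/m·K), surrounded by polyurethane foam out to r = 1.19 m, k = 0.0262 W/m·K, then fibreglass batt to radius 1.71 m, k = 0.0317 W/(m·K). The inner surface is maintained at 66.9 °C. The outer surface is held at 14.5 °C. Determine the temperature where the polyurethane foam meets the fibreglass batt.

Series thermal resistances, inner to outer:
  R_stainless steel = (1/0.766 − 1/0.781)/(4πk) = 0.02507/(4π·16.2) = 1.232×10^-4 K/W
  R_polyurethane foam = (1/0.781 − 1/1.19)/(4πk) = 0.4401/(4π·0.0262) = 1.337 K/W
  R_fibreglass batt = (1/1.19 − 1/1.71)/(4πk) = 0.2555/(4π·0.0317) = 0.6415 K/W
ΣR = 1.232×10^-4 + 1.337 + 0.6415 = 1.979 K/W
Q = ΔT/ΣR = (66.9 °C − 14.5 °C)/1.979 = 26.48 W
From the inner boundary to the polyurethane foam/fibreglass batt interface, ΣR_partial = 1.337 K/W.
T_interface = T_in − Q·ΣR_partial = 66.9 °C − (26.48)(1.337) = 31.5 °C

T = 31.5 °C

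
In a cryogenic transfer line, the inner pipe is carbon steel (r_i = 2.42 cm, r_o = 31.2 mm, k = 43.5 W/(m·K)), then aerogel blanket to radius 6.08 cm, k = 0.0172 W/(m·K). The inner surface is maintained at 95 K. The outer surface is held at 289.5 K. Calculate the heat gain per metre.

Q' = 31.5 W/m

Series thermal resistances, inner to outer:
  R'_carbon steel = ln(0.0312/0.0242)/(2πk) = 0.2541/(2π·43.5) = 9.296×10^-4 m·K/W
  R'_aerogel blanket = ln(0.0608/0.0312)/(2πk) = 0.6672/(2π·0.0172) = 6.173 m·K/W
ΣR = 9.296×10^-4 + 6.173 = 6.174 m·K/W
Q' = ΔT/ΣR = (95 K − 289.5 K)/6.174 = -31.5 W/m
(Negative Q' ⇒ heat flows inward; heat gain = 31.5 W/m.)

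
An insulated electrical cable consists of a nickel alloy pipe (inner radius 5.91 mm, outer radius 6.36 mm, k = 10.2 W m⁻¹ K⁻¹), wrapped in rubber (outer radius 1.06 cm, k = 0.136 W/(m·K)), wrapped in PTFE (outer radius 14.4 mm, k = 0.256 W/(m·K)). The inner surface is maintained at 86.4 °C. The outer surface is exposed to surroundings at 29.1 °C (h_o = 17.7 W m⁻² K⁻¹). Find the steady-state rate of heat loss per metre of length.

Q' = 40.5 W/m

Series thermal resistances, inner to outer:
  R'_nickel alloy = ln(0.00636/0.00591)/(2πk) = 0.07338/(2π·10.2) = 0.001145 m·K/W
  R'_rubber = ln(0.0106/0.00636)/(2πk) = 0.5108/(2π·0.136) = 0.5978 m·K/W
  R'_PTFE = ln(0.0144/0.0106)/(2πk) = 0.3064/(2π·0.256) = 0.1905 m·K/W
  R'_conv,out = 1/(2πr h) = 1/(2π·0.0144·17.7) = 0.6244 m·K/W
ΣR = 0.001145 + 0.5978 + 0.1905 + 0.6244 = 1.414 m·K/W
Q' = ΔT/ΣR = (86.4 °C − 29.1 °C)/1.414 = 40.5 W/m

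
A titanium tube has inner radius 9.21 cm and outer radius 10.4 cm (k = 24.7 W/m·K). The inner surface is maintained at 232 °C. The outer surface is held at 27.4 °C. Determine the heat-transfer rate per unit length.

Q' = 2πk·ΔT/ln(r₂/r₁) = 2π × 24.7 × 204.6 / ln(0.104/0.0921) = 2.61×10^5 W/m

Q' = 261 kW/m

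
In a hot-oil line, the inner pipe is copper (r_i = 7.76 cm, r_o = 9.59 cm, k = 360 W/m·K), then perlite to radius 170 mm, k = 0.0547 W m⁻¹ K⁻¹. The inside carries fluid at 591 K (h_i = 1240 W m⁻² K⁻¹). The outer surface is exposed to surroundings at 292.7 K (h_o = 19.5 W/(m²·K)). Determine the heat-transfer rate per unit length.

Q' = 174 W/m

Series thermal resistances, inner to outer:
  R'_conv,in = 1/(2πr h) = 1/(2π·0.0776·1240) = 0.001654 m·K/W
  R'_copper = ln(0.0959/0.0776)/(2πk) = 0.2117/(2π·360) = 9.361×10^-5 m·K/W
  R'_perlite = ln(0.170/0.0959)/(2πk) = 0.5725/(2π·0.0547) = 1.666 m·K/W
  R'_conv,out = 1/(2πr h) = 1/(2π·0.170·19.5) = 0.04801 m·K/W
ΣR = 0.001654 + 9.361×10^-5 + 1.666 + 0.04801 = 1.716 m·K/W
Q' = ΔT/ΣR = (591 K − 292.7 K)/1.716 = 174 W/m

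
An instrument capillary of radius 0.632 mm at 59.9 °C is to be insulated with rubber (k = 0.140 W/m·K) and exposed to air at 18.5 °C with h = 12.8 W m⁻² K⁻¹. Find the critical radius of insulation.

For a cylinder, r_cr = k_ins/h = 0.140/12.8 = 0.0109 m = 1.09 cm

r_cr = 1.09 cm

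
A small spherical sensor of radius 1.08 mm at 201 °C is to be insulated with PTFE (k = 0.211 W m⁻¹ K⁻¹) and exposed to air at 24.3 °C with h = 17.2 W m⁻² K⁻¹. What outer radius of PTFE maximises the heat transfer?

r_cr = 2.45 cm

For a sphere, r_cr = 2k_ins/h = 2·0.211/17.2 = 0.0245 m = 2.45 cm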